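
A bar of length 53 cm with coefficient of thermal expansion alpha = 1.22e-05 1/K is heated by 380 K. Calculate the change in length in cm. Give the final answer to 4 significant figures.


dL = L0 * alpha * dT
dL = 53 * 1.22e-05 * 380
dL = 0.2457 cm


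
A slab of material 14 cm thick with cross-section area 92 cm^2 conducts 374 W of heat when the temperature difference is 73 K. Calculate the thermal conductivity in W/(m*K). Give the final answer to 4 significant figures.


k = Q*L / (A*dT)
L = 0.14 m, A = 9.2e-03 m^2
k = 374 * 0.14 / (9.2e-03 * 73)
k = 77.96 W/(m*K)


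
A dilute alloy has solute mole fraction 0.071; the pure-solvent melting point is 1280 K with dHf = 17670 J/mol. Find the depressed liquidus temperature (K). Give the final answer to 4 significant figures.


dT = R*Tm^2*x / dHf
dT = 8.314 * 1280^2 * 0.071 / 17670
dT = 54.7333 K
T_new = 1280 - 54.7333 = 1225 K


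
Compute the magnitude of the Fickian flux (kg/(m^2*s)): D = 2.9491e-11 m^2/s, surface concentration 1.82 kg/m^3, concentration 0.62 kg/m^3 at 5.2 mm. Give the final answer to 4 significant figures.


J = -D * (dC/dx) = D * (C1 - C2) / dx
J = 2.9491e-11 * (1.82 - 0.62) / 5.2e-03
J = 6.806e-09 kg/(m^2*s)


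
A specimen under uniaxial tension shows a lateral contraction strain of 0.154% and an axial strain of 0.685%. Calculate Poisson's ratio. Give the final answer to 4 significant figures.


nu = -epsilon_lat / epsilon_axial
Lateral strain is contraction (negative), so using magnitudes:
nu = 0.154 / 0.685
nu = 0.2248


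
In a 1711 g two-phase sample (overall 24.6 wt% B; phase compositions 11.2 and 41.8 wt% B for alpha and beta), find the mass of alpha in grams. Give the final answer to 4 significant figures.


f_alpha = (C_beta - C0) / (C_beta - C_alpha)
f_alpha = (41.8 - 24.6) / (41.8 - 11.2) = 0.562092
m_alpha = f_alpha * m_total = 0.562092 * 1711 = 961.7 g


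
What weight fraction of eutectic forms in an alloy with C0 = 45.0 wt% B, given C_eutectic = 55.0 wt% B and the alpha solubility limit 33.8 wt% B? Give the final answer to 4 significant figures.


f_primary = (C_e - C0) / (C_e - C_alpha_max)
f_primary = (55.0 - 45.0) / (55.0 - 33.8)
f_primary = 0.471698
f_eutectic = 1 - 0.471698 = 0.5283


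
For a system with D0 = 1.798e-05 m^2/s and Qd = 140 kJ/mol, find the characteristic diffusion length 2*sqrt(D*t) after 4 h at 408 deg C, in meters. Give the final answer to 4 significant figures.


Step 1: D = D0 * exp(-Qd/(R*T))
T = 681.15 K
D = 1.798e-05 * exp(-140e3 / (8.314 * 681.15)) = 3.29889e-16 m^2/s
Step 2: L = 2*sqrt(D*t)
t = 4 h = 14400 s
L = 2*sqrt(3.29889e-16 * 14400) = 4.359e-06 m


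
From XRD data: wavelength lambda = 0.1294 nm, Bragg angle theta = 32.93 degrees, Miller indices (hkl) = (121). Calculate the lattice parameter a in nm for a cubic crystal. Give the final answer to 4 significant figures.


d = lambda / (2*sin(theta))
d = 0.1294 / (2*sin(32.93 deg))
d = 0.119018 nm
a = d * sqrt(h^2+k^2+l^2) = 0.119018 * sqrt(6)
a = 0.2915 nm


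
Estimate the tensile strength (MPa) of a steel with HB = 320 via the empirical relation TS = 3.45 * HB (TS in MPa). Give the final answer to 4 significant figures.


TS (MPa) = 3.45 * HB
TS = 3.45 * 320
TS = 1104 MPa


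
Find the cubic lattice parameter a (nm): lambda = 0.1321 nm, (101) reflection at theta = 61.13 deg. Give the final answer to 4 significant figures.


d = lambda / (2*sin(theta))
d = 0.1321 / (2*sin(61.13 deg))
d = 0.0754239 nm
a = d * sqrt(h^2+k^2+l^2) = 0.0754239 * sqrt(2)
a = 0.1067 nm


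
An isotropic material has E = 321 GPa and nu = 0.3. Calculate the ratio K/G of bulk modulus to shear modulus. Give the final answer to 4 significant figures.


G = E / (2*(1+nu))
G = 321 / (2*(1+0.3)) = 123.462 GPa
K = E / (3*(1-2*nu))
K = 321 / (3*(1-2*0.3)) = 267.5 GPa
K/G = 267.5 / 123.462 = 2.167


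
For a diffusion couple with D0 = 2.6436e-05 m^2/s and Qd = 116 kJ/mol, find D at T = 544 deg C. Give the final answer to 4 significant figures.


D = D0 * exp(-Qd / (R*T))
T = 817.15 K
D = 2.6436e-05 * exp(-116e3 / (8.314 * 817.15))
D = 1.016e-12 m^2/s


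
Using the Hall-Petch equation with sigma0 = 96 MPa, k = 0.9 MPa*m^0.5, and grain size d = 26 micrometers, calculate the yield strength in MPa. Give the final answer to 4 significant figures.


sigma_y = sigma0 + k / sqrt(d)
d = 26 um = 2.6e-05 m
sigma_y = 96 + 0.9 / sqrt(2.6e-05)
sigma_y = 272.5 MPa


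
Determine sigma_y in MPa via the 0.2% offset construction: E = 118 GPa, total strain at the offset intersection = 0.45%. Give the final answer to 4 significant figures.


Offset strain = 0.002
Elastic strain at yield = total_strain - offset = 4.5e-03 - 0.002 = 2.5e-03
sigma_y = E * elastic_strain = 118000 * 2.5e-03
sigma_y = 295 MPa


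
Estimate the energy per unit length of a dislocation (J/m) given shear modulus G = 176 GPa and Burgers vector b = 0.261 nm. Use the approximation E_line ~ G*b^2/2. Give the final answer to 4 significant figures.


E = G*b^2/2
b = 0.261 nm = 2.61e-10 m
G = 176 GPa = 1.76e+11 Pa
E = 0.5 * 1.76e+11 * (2.61e-10)^2
E = 5.995e-09 J/m


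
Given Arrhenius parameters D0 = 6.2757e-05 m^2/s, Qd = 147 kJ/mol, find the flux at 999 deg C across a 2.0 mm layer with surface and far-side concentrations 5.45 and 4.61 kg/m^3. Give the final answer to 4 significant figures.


Step 1: D = D0 * exp(-Qd/(R*T))
T = 999 + 273.15 = 1272.15 K
D = 6.2757e-05 * exp(-147e3 / (8.314 * 1272.15)) = 5.77571e-11 m^2/s
Step 2: J = D * (C1 - C2) / dx
J = 5.77571e-11 * (5.45 - 4.61) / 2e-03
J = 2.426e-08 kg/(m^2*s)


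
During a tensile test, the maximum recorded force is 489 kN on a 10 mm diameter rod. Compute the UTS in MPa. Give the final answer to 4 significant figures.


A0 = pi*(d/2)^2 = pi*(10/2)^2 = 78.5398 mm^2
UTS = F_max / A0 = 489*1000 / 78.5398
UTS = 6226 MPa


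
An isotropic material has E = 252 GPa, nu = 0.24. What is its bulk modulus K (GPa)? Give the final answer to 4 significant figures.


K = E / (3*(1-2*nu))
K = 252 / (3*(1-2*0.24))
K = 161.5 GPa


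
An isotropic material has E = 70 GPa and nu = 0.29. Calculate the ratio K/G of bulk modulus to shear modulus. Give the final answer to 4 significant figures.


G = E / (2*(1+nu))
G = 70 / (2*(1+0.29)) = 27.1318 GPa
K = E / (3*(1-2*nu))
K = 70 / (3*(1-2*0.29)) = 55.5556 GPa
K/G = 55.5556 / 27.1318 = 2.048


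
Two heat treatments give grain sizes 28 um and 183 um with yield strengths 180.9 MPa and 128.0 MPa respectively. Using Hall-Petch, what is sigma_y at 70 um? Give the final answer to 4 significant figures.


sigma_y = sigma0 + k / sqrt(d)
1/sqrt(d1) = 1/sqrt(2.8e-05) = 188.982;  1/sqrt(d2) = 73.9221
k = (sigma1 - sigma2) / (1/sqrt(d1) - 1/sqrt(d2)) = (180.9 - 128.0) / (188.982 - 73.9221) = 0.45976 MPa*m^0.5
sigma0 = sigma1 - k/sqrt(d1) = 180.9 - 0.45976*188.982 = 94.0136 MPa
sigma_y(d3) = 94.0136 + 0.45976 / sqrt(7e-05) = 149 MPa


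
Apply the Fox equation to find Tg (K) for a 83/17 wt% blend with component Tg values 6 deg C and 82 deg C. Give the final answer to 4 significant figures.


1/Tg = w1/Tg1 + w2/Tg2 (in Kelvin)
Tg1 = 279.15 K, Tg2 = 355.15 K
1/Tg = 0.83/279.15 + 0.17/355.15
Tg = 289.7 K


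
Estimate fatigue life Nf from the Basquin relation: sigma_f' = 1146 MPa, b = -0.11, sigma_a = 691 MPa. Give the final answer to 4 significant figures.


sigma_a = sigma_f' * (2*Nf)^b
2*Nf = (sigma_a / sigma_f')^(1/b)
2*Nf = (691 / 1146)^(1/-0.11)
2*Nf = 99.3877
Nf = 49.69 cycles


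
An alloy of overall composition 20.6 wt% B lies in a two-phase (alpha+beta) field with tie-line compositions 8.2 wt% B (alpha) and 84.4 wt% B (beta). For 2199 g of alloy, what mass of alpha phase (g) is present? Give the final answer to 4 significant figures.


f_alpha = (C_beta - C0) / (C_beta - C_alpha)
f_alpha = (84.4 - 20.6) / (84.4 - 8.2) = 0.83727
m_alpha = f_alpha * m_total = 0.83727 * 2199 = 1841 g


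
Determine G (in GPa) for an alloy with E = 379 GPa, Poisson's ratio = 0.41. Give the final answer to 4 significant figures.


G = E / (2*(1+nu))
G = 379 / (2*(1+0.41))
G = 134.4 GPa


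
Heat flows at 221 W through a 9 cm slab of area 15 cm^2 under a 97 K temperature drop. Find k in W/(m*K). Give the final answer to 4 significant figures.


k = Q*L / (A*dT)
L = 0.09 m, A = 1.5e-03 m^2
k = 221 * 0.09 / (1.5e-03 * 97)
k = 136.7 W/(m*K)


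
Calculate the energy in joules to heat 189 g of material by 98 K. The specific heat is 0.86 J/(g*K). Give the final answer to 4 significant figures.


Q = m * cp * dT
Q = 189 * 0.86 * 98
Q = 15930 J


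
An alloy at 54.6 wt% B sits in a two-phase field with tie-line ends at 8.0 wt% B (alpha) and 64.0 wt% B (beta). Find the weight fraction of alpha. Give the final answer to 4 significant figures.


f_alpha = (C_beta - C0) / (C_beta - C_alpha)
f_alpha = (64.0 - 54.6) / (64.0 - 8.0)
f_alpha = 0.1679


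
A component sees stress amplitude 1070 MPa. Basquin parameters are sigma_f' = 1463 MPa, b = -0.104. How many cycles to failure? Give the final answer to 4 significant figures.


sigma_a = sigma_f' * (2*Nf)^b
2*Nf = (sigma_a / sigma_f')^(1/b)
2*Nf = (1070 / 1463)^(1/-0.104)
2*Nf = 20.2466
Nf = 10.12 cycles


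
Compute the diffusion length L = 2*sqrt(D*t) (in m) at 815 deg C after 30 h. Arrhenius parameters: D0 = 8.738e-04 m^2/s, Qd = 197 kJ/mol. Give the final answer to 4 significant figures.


Step 1: D = D0 * exp(-Qd/(R*T))
T = 1088.15 K
D = 8.738e-04 * exp(-197e3 / (8.314 * 1088.15)) = 3.05104e-13 m^2/s
Step 2: L = 2*sqrt(D*t)
t = 30 h = 108000 s
L = 2*sqrt(3.05104e-13 * 108000) = 3.63e-04 m


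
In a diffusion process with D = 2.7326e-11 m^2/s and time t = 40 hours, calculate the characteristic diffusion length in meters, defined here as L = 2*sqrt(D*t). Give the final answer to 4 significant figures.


t = 40 hr = 144000 s
Diffusion length = 2*sqrt(D*t)
= 2*sqrt(2.7326e-11 * 144000)
= 3.967e-03 m


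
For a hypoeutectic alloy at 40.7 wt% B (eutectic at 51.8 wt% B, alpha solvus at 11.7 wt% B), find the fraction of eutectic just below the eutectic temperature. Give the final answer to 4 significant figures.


f_primary = (C_e - C0) / (C_e - C_alpha_max)
f_primary = (51.8 - 40.7) / (51.8 - 11.7)
f_primary = 0.276808
f_eutectic = 1 - 0.276808 = 0.7232


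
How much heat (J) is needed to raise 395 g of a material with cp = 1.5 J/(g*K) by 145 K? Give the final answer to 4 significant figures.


Q = m * cp * dT
Q = 395 * 1.5 * 145
Q = 85910 J


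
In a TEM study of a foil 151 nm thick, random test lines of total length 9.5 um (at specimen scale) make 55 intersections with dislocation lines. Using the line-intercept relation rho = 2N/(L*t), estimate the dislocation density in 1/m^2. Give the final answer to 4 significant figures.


rho = 2N / (L * t)
L = 9.5 um = 9.5e-06 m, t = 151 nm = 1.51e-07 m
rho = 2 * 55 / (9.5e-06 * 1.51e-07)
rho = 7.668e+13 1/m^2


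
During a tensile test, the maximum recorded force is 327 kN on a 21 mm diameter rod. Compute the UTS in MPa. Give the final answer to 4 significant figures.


A0 = pi*(d/2)^2 = pi*(21/2)^2 = 346.361 mm^2
UTS = F_max / A0 = 327*1000 / 346.361
UTS = 944.1 MPa


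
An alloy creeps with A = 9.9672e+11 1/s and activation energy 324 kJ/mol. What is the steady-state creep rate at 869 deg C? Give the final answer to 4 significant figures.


rate = A * exp(-Q / (R*T))
T = 869 + 273.15 = 1142.15 K
rate = 9.9672e+11 * exp(-324e3 / (8.314 * 1142.15))
rate = 1.515e-03 1/s


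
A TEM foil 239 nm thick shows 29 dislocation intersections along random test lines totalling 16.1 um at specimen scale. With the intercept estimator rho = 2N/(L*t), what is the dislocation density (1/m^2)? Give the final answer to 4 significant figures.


rho = 2N / (L * t)
L = 16.1 um = 1.61e-05 m, t = 239 nm = 2.39e-07 m
rho = 2 * 29 / (1.61e-05 * 2.39e-07)
rho = 1.507e+13 1/m^2


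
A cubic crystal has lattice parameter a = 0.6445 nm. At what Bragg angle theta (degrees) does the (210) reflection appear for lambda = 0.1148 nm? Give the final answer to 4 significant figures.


d = a / sqrt(h^2+k^2+l^2)
d = 0.6445 / sqrt(5) = 0.288229 nm
lambda = 2*d*sin(theta)  =>  sin(theta) = lambda / (2*d)
sin(theta) = 0.1148 / (2 * 0.288229) = 0.199147
theta = 11.49 deg


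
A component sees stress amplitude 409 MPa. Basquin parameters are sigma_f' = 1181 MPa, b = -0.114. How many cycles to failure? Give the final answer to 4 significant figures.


sigma_a = sigma_f' * (2*Nf)^b
2*Nf = (sigma_a / sigma_f')^(1/b)
2*Nf = (409 / 1181)^(1/-0.114)
2*Nf = 10957.4
Nf = 5479 cycles


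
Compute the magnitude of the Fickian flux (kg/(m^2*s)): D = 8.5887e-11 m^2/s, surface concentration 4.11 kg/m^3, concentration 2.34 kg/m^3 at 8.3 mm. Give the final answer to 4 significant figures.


J = -D * (dC/dx) = D * (C1 - C2) / dx
J = 8.5887e-11 * (4.11 - 2.34) / 8.3e-03
J = 1.832e-08 kg/(m^2*s)


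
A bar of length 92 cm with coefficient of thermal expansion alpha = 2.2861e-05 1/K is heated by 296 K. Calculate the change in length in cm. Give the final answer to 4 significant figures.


dL = L0 * alpha * dT
dL = 92 * 2.2861e-05 * 296
dL = 0.6226 cm


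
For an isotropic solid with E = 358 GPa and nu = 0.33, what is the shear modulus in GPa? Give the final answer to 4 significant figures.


G = E / (2*(1+nu))
G = 358 / (2*(1+0.33))
G = 134.6 GPa


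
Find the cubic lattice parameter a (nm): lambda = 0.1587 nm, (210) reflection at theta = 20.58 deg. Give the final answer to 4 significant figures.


d = lambda / (2*sin(theta))
d = 0.1587 / (2*sin(20.58 deg))
d = 0.225737 nm
a = d * sqrt(h^2+k^2+l^2) = 0.225737 * sqrt(5)
a = 0.5048 nm


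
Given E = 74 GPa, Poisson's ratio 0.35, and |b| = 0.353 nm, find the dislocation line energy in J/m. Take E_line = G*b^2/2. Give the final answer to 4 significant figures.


Step 1: G = E / (2*(1+nu))
G = 74 / (2*(1+0.35)) = 27.4074 GPa = 2.74074e+10 Pa
Step 2: E_line = G*b^2/2
b = 0.353 nm = 3.53e-10 m
E_line = 0.5 * 2.74074e+10 * (3.53e-10)^2 = 1.708e-09 J/m


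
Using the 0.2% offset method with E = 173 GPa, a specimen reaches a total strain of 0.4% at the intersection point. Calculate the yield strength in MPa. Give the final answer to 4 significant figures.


Offset strain = 0.002
Elastic strain at yield = total_strain - offset = 4e-03 - 0.002 = 2e-03
sigma_y = E * elastic_strain = 173000 * 2e-03
sigma_y = 346 MPa


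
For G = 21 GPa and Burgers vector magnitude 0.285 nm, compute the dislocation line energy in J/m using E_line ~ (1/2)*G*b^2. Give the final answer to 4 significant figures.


E = G*b^2/2
b = 0.285 nm = 2.85e-10 m
G = 21 GPa = 2.1e+10 Pa
E = 0.5 * 2.1e+10 * (2.85e-10)^2
E = 8.529e-10 J/m


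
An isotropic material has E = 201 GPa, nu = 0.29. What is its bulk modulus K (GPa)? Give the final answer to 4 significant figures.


K = E / (3*(1-2*nu))
K = 201 / (3*(1-2*0.29))
K = 159.5 GPa


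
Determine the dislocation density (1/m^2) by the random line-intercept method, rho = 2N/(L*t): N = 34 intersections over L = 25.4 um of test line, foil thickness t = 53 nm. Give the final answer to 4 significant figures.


rho = 2N / (L * t)
L = 25.4 um = 2.54e-05 m, t = 53 nm = 5.3e-08 m
rho = 2 * 34 / (2.54e-05 * 5.3e-08)
rho = 5.051e+13 1/m^2


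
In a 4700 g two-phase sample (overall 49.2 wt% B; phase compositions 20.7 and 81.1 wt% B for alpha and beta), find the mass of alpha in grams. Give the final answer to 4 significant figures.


f_alpha = (C_beta - C0) / (C_beta - C_alpha)
f_alpha = (81.1 - 49.2) / (81.1 - 20.7) = 0.528146
m_alpha = f_alpha * m_total = 0.528146 * 4700 = 2482 g


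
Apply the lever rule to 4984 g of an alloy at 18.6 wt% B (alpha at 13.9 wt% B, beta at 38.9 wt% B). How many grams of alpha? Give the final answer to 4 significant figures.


f_alpha = (C_beta - C0) / (C_beta - C_alpha)
f_alpha = (38.9 - 18.6) / (38.9 - 13.9) = 0.812
m_alpha = f_alpha * m_total = 0.812 * 4984 = 4047 g


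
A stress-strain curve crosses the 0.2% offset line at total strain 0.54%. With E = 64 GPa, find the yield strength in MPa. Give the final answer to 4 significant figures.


Offset strain = 0.002
Elastic strain at yield = total_strain - offset = 5.4e-03 - 0.002 = 3.4e-03
sigma_y = E * elastic_strain = 64000 * 3.4e-03
sigma_y = 217.6 MPa


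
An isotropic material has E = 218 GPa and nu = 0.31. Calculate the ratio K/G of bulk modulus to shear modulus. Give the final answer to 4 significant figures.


G = E / (2*(1+nu))
G = 218 / (2*(1+0.31)) = 83.2061 GPa
K = E / (3*(1-2*nu))
K = 218 / (3*(1-2*0.31)) = 191.228 GPa
K/G = 191.228 / 83.2061 = 2.298


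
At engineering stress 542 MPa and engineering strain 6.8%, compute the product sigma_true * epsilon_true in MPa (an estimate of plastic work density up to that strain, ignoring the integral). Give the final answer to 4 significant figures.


sigma_true = sigma_eng * (1 + epsilon_eng)
sigma_true = 542 * (1 + 0.068) = 578.856 MPa
epsilon_true = ln(1 + epsilon_eng)
epsilon_true = ln(1 + 0.068) = 0.0657877
sigma_true * epsilon_true = 578.856 * 0.0657877 = 38.08 MPa


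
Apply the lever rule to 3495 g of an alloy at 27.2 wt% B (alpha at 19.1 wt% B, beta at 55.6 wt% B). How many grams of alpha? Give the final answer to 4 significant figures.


f_alpha = (C_beta - C0) / (C_beta - C_alpha)
f_alpha = (55.6 - 27.2) / (55.6 - 19.1) = 0.778082
m_alpha = f_alpha * m_total = 0.778082 * 3495 = 2719 g


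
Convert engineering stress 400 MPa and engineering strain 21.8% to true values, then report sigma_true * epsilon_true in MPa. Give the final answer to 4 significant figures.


sigma_true = sigma_eng * (1 + epsilon_eng)
sigma_true = 400 * (1 + 0.218) = 487.2 MPa
epsilon_true = ln(1 + epsilon_eng)
epsilon_true = ln(1 + 0.218) = 0.19721
sigma_true * epsilon_true = 487.2 * 0.19721 = 96.08 MPa


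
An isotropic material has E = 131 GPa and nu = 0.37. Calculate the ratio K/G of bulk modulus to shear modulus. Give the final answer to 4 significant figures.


G = E / (2*(1+nu))
G = 131 / (2*(1+0.37)) = 47.8102 GPa
K = E / (3*(1-2*nu))
K = 131 / (3*(1-2*0.37)) = 167.949 GPa
K/G = 167.949 / 47.8102 = 3.513


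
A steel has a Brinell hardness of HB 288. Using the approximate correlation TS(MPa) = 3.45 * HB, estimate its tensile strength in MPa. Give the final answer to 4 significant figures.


TS (MPa) = 3.45 * HB
TS = 3.45 * 288
TS = 993.6 MPa


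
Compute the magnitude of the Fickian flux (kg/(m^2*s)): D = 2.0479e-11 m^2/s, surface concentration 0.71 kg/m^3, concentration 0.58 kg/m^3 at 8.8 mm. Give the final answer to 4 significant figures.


J = -D * (dC/dx) = D * (C1 - C2) / dx
J = 2.0479e-11 * (0.71 - 0.58) / 8.8e-03
J = 3.025e-10 kg/(m^2*s)


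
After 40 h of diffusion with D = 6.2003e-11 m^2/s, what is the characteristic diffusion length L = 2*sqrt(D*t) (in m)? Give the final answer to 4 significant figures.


t = 40 hr = 144000 s
Diffusion length = 2*sqrt(D*t)
= 2*sqrt(6.2003e-11 * 144000)
= 5.976e-03 m


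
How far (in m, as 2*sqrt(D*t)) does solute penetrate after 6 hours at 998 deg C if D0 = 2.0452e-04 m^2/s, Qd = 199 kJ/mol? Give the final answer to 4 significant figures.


Step 1: D = D0 * exp(-Qd/(R*T))
T = 1271.15 K
D = 2.0452e-04 * exp(-199e3 / (8.314 * 1271.15)) = 1.35846e-12 m^2/s
Step 2: L = 2*sqrt(D*t)
t = 6 h = 21600 s
L = 2*sqrt(1.35846e-12 * 21600) = 3.426e-04 m


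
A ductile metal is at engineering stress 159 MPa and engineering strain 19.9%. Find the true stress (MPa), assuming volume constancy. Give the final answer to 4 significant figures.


sigma_true = sigma_eng * (1 + epsilon_eng)
sigma_true = 159 * (1 + 0.199)
sigma_true = 190.6 MPa


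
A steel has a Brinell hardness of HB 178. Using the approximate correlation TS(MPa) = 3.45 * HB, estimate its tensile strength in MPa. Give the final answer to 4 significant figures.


TS (MPa) = 3.45 * HB
TS = 3.45 * 178
TS = 614.1 MPa


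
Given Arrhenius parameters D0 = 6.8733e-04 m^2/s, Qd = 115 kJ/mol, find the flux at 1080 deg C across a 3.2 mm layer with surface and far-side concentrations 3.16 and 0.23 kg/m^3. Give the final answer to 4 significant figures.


Step 1: D = D0 * exp(-Qd/(R*T))
T = 1080 + 273.15 = 1353.15 K
D = 6.8733e-04 * exp(-115e3 / (8.314 * 1353.15)) = 2.49888e-08 m^2/s
Step 2: J = D * (C1 - C2) / dx
J = 2.49888e-08 * (3.16 - 0.23) / 3.2e-03
J = 2.288e-05 kg/(m^2*s)


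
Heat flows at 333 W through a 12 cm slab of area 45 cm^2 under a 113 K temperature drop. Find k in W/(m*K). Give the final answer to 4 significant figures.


k = Q*L / (A*dT)
L = 0.12 m, A = 4.5e-03 m^2
k = 333 * 0.12 / (4.5e-03 * 113)
k = 78.58 W/(m*K)


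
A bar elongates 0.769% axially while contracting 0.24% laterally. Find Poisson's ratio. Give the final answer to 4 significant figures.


nu = -epsilon_lat / epsilon_axial
Lateral strain is contraction (negative), so using magnitudes:
nu = 0.24 / 0.769
nu = 0.3121


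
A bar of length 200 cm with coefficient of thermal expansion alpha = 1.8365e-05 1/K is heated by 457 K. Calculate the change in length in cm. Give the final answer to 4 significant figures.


dL = L0 * alpha * dT
dL = 200 * 1.8365e-05 * 457
dL = 1.679 cm


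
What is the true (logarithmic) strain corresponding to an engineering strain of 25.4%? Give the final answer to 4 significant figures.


epsilon_true = ln(1 + epsilon_eng)
epsilon_true = ln(1 + 0.254)
epsilon_true = 0.2263


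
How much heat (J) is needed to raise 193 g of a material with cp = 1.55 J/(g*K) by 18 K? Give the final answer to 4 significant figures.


Q = m * cp * dT
Q = 193 * 1.55 * 18
Q = 5385 J


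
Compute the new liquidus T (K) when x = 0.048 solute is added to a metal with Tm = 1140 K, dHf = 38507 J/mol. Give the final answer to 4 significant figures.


dT = R*Tm^2*x / dHf
dT = 8.314 * 1140^2 * 0.048 / 38507
dT = 13.4686 K
T_new = 1140 - 13.4686 = 1127 K


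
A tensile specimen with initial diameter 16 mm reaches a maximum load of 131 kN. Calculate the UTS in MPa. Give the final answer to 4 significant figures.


A0 = pi*(d/2)^2 = pi*(16/2)^2 = 201.062 mm^2
UTS = F_max / A0 = 131*1000 / 201.062
UTS = 651.5 MPa


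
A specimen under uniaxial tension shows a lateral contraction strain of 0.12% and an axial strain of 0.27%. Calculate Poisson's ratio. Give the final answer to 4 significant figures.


nu = -epsilon_lat / epsilon_axial
Lateral strain is contraction (negative), so using magnitudes:
nu = 0.12 / 0.27
nu = 0.4444


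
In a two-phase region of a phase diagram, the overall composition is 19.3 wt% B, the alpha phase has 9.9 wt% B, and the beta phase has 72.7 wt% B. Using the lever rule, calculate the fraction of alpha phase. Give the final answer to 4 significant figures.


f_alpha = (C_beta - C0) / (C_beta - C_alpha)
f_alpha = (72.7 - 19.3) / (72.7 - 9.9)
f_alpha = 0.8503


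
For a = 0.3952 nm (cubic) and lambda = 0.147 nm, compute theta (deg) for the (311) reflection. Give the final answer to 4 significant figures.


d = a / sqrt(h^2+k^2+l^2)
d = 0.3952 / sqrt(11) = 0.119157 nm
lambda = 2*d*sin(theta)  =>  sin(theta) = lambda / (2*d)
sin(theta) = 0.147 / (2 * 0.119157) = 0.616832
theta = 38.09 deg


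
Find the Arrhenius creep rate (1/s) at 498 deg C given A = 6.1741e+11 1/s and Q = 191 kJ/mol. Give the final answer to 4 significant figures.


rate = A * exp(-Q / (R*T))
T = 498 + 273.15 = 771.15 K
rate = 6.1741e+11 * exp(-191e3 / (8.314 * 771.15))
rate = 0.07121 1/s


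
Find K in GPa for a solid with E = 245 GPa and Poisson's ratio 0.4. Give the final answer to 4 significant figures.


K = E / (3*(1-2*nu))
K = 245 / (3*(1-2*0.4))
K = 408.3 GPa


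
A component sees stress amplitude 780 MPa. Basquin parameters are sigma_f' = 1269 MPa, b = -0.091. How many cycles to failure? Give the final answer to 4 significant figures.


sigma_a = sigma_f' * (2*Nf)^b
2*Nf = (sigma_a / sigma_f')^(1/b)
2*Nf = (780 / 1269)^(1/-0.091)
2*Nf = 210.24
Nf = 105.1 cycles


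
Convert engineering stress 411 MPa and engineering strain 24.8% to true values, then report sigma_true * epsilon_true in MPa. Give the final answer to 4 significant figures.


sigma_true = sigma_eng * (1 + epsilon_eng)
sigma_true = 411 * (1 + 0.248) = 512.928 MPa
epsilon_true = ln(1 + epsilon_eng)
epsilon_true = ln(1 + 0.248) = 0.221542
sigma_true * epsilon_true = 512.928 * 0.221542 = 113.6 MPa


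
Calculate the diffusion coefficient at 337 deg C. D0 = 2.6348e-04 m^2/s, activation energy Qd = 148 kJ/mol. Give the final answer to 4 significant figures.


D = D0 * exp(-Qd / (R*T))
T = 610.15 K
D = 2.6348e-04 * exp(-148e3 / (8.314 * 610.15))
D = 5.624e-17 m^2/s


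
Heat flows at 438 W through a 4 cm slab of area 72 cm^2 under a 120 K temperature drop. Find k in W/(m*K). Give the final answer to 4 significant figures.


k = Q*L / (A*dT)
L = 0.04 m, A = 7.2e-03 m^2
k = 438 * 0.04 / (7.2e-03 * 120)
k = 20.28 W/(m*K)


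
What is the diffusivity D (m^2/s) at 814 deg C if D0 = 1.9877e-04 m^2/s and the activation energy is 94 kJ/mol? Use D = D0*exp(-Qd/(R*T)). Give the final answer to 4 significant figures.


D = D0 * exp(-Qd / (R*T))
T = 1087.15 K
D = 1.9877e-04 * exp(-94e3 / (8.314 * 1087.15))
D = 6.05e-09 m^2/s


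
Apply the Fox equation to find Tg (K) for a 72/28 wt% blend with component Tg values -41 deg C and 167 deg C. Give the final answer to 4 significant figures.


1/Tg = w1/Tg1 + w2/Tg2 (in Kelvin)
Tg1 = 232.15 K, Tg2 = 440.15 K
1/Tg = 0.72/232.15 + 0.28/440.15
Tg = 267.6 K


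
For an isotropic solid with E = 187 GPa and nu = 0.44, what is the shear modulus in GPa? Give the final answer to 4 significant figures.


G = E / (2*(1+nu))
G = 187 / (2*(1+0.44))
G = 64.93 GPa


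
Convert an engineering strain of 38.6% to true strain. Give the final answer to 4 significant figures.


epsilon_true = ln(1 + epsilon_eng)
epsilon_true = ln(1 + 0.386)
epsilon_true = 0.3264


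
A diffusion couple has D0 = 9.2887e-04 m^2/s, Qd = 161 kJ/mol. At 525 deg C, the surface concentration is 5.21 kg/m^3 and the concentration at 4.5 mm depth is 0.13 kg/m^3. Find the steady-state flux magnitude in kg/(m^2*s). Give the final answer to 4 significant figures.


Step 1: D = D0 * exp(-Qd/(R*T))
T = 525 + 273.15 = 798.15 K
D = 9.2887e-04 * exp(-161e3 / (8.314 * 798.15)) = 2.69766e-14 m^2/s
Step 2: J = D * (C1 - C2) / dx
J = 2.69766e-14 * (5.21 - 0.13) / 4.5e-03
J = 3.045e-11 kg/(m^2*s)


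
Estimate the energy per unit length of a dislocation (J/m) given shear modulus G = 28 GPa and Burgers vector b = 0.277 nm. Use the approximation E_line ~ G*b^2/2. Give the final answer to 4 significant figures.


E = G*b^2/2
b = 0.277 nm = 2.77e-10 m
G = 28 GPa = 2.8e+10 Pa
E = 0.5 * 2.8e+10 * (2.77e-10)^2
E = 1.074e-09 J/m


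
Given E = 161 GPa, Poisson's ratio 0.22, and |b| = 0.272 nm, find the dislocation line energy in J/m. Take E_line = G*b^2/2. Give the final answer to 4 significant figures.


Step 1: G = E / (2*(1+nu))
G = 161 / (2*(1+0.22)) = 65.9836 GPa = 6.59836e+10 Pa
Step 2: E_line = G*b^2/2
b = 0.272 nm = 2.72e-10 m
E_line = 0.5 * 6.59836e+10 * (2.72e-10)^2 = 2.441e-09 J/m


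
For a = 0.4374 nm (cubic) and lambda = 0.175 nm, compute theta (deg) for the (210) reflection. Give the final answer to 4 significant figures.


d = a / sqrt(h^2+k^2+l^2)
d = 0.4374 / sqrt(5) = 0.195611 nm
lambda = 2*d*sin(theta)  =>  sin(theta) = lambda / (2*d)
sin(theta) = 0.175 / (2 * 0.195611) = 0.447316
theta = 26.57 deg


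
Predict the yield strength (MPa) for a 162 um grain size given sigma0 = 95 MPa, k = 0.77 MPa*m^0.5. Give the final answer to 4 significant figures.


sigma_y = sigma0 + k / sqrt(d)
d = 162 um = 1.62e-04 m
sigma_y = 95 + 0.77 / sqrt(1.62e-04)
sigma_y = 155.5 MPa


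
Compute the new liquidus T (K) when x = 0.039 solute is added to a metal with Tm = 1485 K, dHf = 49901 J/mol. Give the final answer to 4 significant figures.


dT = R*Tm^2*x / dHf
dT = 8.314 * 1485^2 * 0.039 / 49901
dT = 14.3291 K
T_new = 1485 - 14.3291 = 1471 K


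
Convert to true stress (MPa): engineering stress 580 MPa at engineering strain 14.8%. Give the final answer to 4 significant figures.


sigma_true = sigma_eng * (1 + epsilon_eng)
sigma_true = 580 * (1 + 0.148)
sigma_true = 665.8 MPa


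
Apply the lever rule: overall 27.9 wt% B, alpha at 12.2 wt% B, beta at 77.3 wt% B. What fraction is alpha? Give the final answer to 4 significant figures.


f_alpha = (C_beta - C0) / (C_beta - C_alpha)
f_alpha = (77.3 - 27.9) / (77.3 - 12.2)
f_alpha = 0.7588


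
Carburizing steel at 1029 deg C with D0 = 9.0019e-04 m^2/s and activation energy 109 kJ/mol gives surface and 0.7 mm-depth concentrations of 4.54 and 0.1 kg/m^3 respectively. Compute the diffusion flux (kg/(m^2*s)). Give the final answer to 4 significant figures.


Step 1: D = D0 * exp(-Qd/(R*T))
T = 1029 + 273.15 = 1302.15 K
D = 9.0019e-04 * exp(-109e3 / (8.314 * 1302.15)) = 3.8171e-08 m^2/s
Step 2: J = D * (C1 - C2) / dx
J = 3.8171e-08 * (4.54 - 0.1) / 7e-04
J = 2.421e-04 kg/(m^2*s)


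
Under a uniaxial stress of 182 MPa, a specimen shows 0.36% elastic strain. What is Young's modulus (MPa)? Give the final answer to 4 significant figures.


E = sigma / epsilon
epsilon = 0.36% = 3.6e-03
E = 182 / 3.6e-03
E = 50560 MPa


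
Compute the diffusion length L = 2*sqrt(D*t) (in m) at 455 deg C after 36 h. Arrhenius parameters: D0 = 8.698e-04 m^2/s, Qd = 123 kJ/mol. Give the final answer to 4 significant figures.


Step 1: D = D0 * exp(-Qd/(R*T))
T = 728.15 K
D = 8.698e-04 * exp(-123e3 / (8.314 * 728.15)) = 1.30485e-12 m^2/s
Step 2: L = 2*sqrt(D*t)
t = 36 h = 129600 s
L = 2*sqrt(1.30485e-12 * 129600) = 8.225e-04 m


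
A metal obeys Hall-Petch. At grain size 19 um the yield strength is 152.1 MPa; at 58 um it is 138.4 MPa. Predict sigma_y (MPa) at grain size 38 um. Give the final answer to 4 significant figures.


sigma_y = sigma0 + k / sqrt(d)
1/sqrt(d1) = 1/sqrt(1.9e-05) = 229.416;  1/sqrt(d2) = 131.306
k = (sigma1 - sigma2) / (1/sqrt(d1) - 1/sqrt(d2)) = (152.1 - 138.4) / (229.416 - 131.306) = 0.13964 MPa*m^0.5
sigma0 = sigma1 - k/sqrt(d1) = 152.1 - 0.13964*229.416 = 120.064 MPa
sigma_y(d3) = 120.064 + 0.13964 / sqrt(3.8e-05) = 142.7 MPa


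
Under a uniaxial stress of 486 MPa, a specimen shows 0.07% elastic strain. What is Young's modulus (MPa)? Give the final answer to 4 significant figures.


E = sigma / epsilon
epsilon = 0.07% = 7e-04
E = 486 / 7e-04
E = 694300 MPa


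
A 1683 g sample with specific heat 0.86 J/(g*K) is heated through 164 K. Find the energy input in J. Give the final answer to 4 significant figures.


Q = m * cp * dT
Q = 1683 * 0.86 * 164
Q = 237400 J


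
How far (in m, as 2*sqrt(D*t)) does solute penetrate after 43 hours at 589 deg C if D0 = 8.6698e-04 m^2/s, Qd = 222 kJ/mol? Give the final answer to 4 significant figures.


Step 1: D = D0 * exp(-Qd/(R*T))
T = 862.15 K
D = 8.6698e-04 * exp(-222e3 / (8.314 * 862.15)) = 3.07131e-17 m^2/s
Step 2: L = 2*sqrt(D*t)
t = 43 h = 154800 s
L = 2*sqrt(3.07131e-17 * 154800) = 4.361e-06 m


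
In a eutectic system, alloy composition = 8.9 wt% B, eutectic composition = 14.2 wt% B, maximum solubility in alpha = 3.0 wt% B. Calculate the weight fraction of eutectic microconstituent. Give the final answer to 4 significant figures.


f_primary = (C_e - C0) / (C_e - C_alpha_max)
f_primary = (14.2 - 8.9) / (14.2 - 3.0)
f_primary = 0.473214
f_eutectic = 1 - 0.473214 = 0.5268


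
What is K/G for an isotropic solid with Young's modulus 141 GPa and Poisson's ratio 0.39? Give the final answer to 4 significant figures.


G = E / (2*(1+nu))
G = 141 / (2*(1+0.39)) = 50.7194 GPa
K = E / (3*(1-2*nu))
K = 141 / (3*(1-2*0.39)) = 213.636 GPa
K/G = 213.636 / 50.7194 = 4.212


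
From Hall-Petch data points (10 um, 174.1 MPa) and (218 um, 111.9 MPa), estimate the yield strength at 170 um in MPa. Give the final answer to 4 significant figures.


sigma_y = sigma0 + k / sqrt(d)
1/sqrt(d1) = 1/sqrt(1e-05) = 316.228;  1/sqrt(d2) = 67.7285
k = (sigma1 - sigma2) / (1/sqrt(d1) - 1/sqrt(d2)) = (174.1 - 111.9) / (316.228 - 67.7285) = 0.250303 MPa*m^0.5
sigma0 = sigma1 - k/sqrt(d1) = 174.1 - 0.250303*316.228 = 94.9474 MPa
sigma_y(d3) = 94.9474 + 0.250303 / sqrt(1.7e-04) = 114.1 MPa


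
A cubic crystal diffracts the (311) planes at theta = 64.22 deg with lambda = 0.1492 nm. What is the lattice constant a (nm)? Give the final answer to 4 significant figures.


d = lambda / (2*sin(theta))
d = 0.1492 / (2*sin(64.22 deg))
d = 0.0828456 nm
a = d * sqrt(h^2+k^2+l^2) = 0.0828456 * sqrt(11)
a = 0.2748 nm


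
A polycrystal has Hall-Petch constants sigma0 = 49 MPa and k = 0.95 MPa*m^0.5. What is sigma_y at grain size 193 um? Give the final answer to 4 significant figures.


sigma_y = sigma0 + k / sqrt(d)
d = 193 um = 1.93e-04 m
sigma_y = 49 + 0.95 / sqrt(1.93e-04)
sigma_y = 117.4 MPa


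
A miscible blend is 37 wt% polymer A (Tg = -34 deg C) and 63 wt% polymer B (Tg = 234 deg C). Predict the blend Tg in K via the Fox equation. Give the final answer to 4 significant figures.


1/Tg = w1/Tg1 + w2/Tg2 (in Kelvin)
Tg1 = 239.15 K, Tg2 = 507.15 K
1/Tg = 0.37/239.15 + 0.63/507.15
Tg = 358.5 K


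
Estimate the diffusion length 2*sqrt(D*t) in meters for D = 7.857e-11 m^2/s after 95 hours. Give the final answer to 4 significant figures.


t = 95 hr = 342000 s
Diffusion length = 2*sqrt(D*t)
= 2*sqrt(7.857e-11 * 342000)
= 0.01037 m


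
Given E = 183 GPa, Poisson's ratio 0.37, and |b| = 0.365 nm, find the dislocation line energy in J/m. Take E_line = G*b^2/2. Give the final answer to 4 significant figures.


Step 1: G = E / (2*(1+nu))
G = 183 / (2*(1+0.37)) = 66.7883 GPa = 6.67883e+10 Pa
Step 2: E_line = G*b^2/2
b = 0.365 nm = 3.65e-10 m
E_line = 0.5 * 6.67883e+10 * (3.65e-10)^2 = 4.449e-09 J/m


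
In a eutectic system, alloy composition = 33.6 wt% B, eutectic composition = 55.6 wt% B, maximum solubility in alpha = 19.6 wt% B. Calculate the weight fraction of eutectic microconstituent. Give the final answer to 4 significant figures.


f_primary = (C_e - C0) / (C_e - C_alpha_max)
f_primary = (55.6 - 33.6) / (55.6 - 19.6)
f_primary = 0.611111
f_eutectic = 1 - 0.611111 = 0.3889


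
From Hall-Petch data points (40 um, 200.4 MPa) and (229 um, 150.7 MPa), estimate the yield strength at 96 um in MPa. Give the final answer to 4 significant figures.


sigma_y = sigma0 + k / sqrt(d)
1/sqrt(d1) = 1/sqrt(4e-05) = 158.114;  1/sqrt(d2) = 66.0819
k = (sigma1 - sigma2) / (1/sqrt(d1) - 1/sqrt(d2)) = (200.4 - 150.7) / (158.114 - 66.0819) = 0.540029 MPa*m^0.5
sigma0 = sigma1 - k/sqrt(d1) = 200.4 - 0.540029*158.114 = 115.014 MPa
sigma_y(d3) = 115.014 + 0.540029 / sqrt(9.6e-05) = 170.1 MPa


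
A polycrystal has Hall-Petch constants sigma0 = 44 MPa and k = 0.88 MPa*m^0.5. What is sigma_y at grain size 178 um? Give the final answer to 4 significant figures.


sigma_y = sigma0 + k / sqrt(d)
d = 178 um = 1.78e-04 m
sigma_y = 44 + 0.88 / sqrt(1.78e-04)
sigma_y = 110 MPa


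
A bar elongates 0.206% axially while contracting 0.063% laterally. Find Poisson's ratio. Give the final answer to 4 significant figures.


nu = -epsilon_lat / epsilon_axial
Lateral strain is contraction (negative), so using magnitudes:
nu = 0.063 / 0.206
nu = 0.3058


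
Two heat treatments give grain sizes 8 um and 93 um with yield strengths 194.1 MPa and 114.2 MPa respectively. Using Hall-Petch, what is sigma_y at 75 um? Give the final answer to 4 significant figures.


sigma_y = sigma0 + k / sqrt(d)
1/sqrt(d1) = 1/sqrt(8e-06) = 353.553;  1/sqrt(d2) = 103.695
k = (sigma1 - sigma2) / (1/sqrt(d1) - 1/sqrt(d2)) = (194.1 - 114.2) / (353.553 - 103.695) = 0.319781 MPa*m^0.5
sigma0 = sigma1 - k/sqrt(d1) = 194.1 - 0.319781*353.553 = 81.0402 MPa
sigma_y(d3) = 81.0402 + 0.319781 / sqrt(7.5e-05) = 118 MPa


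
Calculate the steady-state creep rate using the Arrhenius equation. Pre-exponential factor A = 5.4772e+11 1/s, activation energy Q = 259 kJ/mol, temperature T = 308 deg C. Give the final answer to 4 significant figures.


rate = A * exp(-Q / (R*T))
T = 308 + 273.15 = 581.15 K
rate = 5.4772e+11 * exp(-259e3 / (8.314 * 581.15))
rate = 2.873e-12 1/s


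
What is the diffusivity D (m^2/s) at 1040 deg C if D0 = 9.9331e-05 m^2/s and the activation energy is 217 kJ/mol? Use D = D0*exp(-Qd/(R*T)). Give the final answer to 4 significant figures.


D = D0 * exp(-Qd / (R*T))
T = 1313.15 K
D = 9.9331e-05 * exp(-217e3 / (8.314 * 1313.15))
D = 2.317e-13 m^2/s


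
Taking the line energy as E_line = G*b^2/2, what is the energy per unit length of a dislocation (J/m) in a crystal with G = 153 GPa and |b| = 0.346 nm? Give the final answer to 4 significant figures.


E = G*b^2/2
b = 0.346 nm = 3.46e-10 m
G = 153 GPa = 1.53e+11 Pa
E = 0.5 * 1.53e+11 * (3.46e-10)^2
E = 9.158e-09 J/m


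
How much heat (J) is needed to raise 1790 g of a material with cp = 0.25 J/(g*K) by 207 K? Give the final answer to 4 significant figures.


Q = m * cp * dT
Q = 1790 * 0.25 * 207
Q = 92630 J


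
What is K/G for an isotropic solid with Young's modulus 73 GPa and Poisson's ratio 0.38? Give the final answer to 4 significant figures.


G = E / (2*(1+nu))
G = 73 / (2*(1+0.38)) = 26.4493 GPa
K = E / (3*(1-2*nu))
K = 73 / (3*(1-2*0.38)) = 101.389 GPa
K/G = 101.389 / 26.4493 = 3.833


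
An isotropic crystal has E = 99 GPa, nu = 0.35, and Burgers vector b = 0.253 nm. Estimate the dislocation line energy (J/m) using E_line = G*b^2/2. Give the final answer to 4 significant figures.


Step 1: G = E / (2*(1+nu))
G = 99 / (2*(1+0.35)) = 36.6667 GPa = 3.66667e+10 Pa
Step 2: E_line = G*b^2/2
b = 0.253 nm = 2.53e-10 m
E_line = 0.5 * 3.66667e+10 * (2.53e-10)^2 = 1.173e-09 J/m


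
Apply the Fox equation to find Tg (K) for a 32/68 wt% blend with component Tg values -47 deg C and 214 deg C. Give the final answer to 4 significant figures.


1/Tg = w1/Tg1 + w2/Tg2 (in Kelvin)
Tg1 = 226.15 K, Tg2 = 487.15 K
1/Tg = 0.32/226.15 + 0.68/487.15
Tg = 355.8 K


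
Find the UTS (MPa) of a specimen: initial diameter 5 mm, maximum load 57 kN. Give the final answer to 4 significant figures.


A0 = pi*(d/2)^2 = pi*(5/2)^2 = 19.635 mm^2
UTS = F_max / A0 = 57*1000 / 19.635
UTS = 2903 MPa


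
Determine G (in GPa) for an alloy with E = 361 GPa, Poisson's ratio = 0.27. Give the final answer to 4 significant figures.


G = E / (2*(1+nu))
G = 361 / (2*(1+0.27))
G = 142.1 GPa


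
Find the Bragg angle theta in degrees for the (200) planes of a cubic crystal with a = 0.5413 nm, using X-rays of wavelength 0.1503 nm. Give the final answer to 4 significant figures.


d = a / sqrt(h^2+k^2+l^2)
d = 0.5413 / sqrt(4) = 0.27065 nm
lambda = 2*d*sin(theta)  =>  sin(theta) = lambda / (2*d)
sin(theta) = 0.1503 / (2 * 0.27065) = 0.277665
theta = 16.12 deg


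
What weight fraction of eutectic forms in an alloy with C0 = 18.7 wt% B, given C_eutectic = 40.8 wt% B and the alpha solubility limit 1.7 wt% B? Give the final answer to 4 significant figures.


f_primary = (C_e - C0) / (C_e - C_alpha_max)
f_primary = (40.8 - 18.7) / (40.8 - 1.7)
f_primary = 0.565217
f_eutectic = 1 - 0.565217 = 0.4348


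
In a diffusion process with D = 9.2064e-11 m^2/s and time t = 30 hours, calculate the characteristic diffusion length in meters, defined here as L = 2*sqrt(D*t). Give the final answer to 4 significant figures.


t = 30 hr = 108000 s
Diffusion length = 2*sqrt(D*t)
= 2*sqrt(9.2064e-11 * 108000)
= 6.306e-03 m


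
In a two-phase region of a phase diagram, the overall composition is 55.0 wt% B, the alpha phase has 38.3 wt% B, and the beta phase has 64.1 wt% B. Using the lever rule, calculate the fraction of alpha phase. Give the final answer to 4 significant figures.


f_alpha = (C_beta - C0) / (C_beta - C_alpha)
f_alpha = (64.1 - 55.0) / (64.1 - 38.3)
f_alpha = 0.3527


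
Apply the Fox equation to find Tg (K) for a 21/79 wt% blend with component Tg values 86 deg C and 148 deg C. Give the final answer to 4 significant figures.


1/Tg = w1/Tg1 + w2/Tg2 (in Kelvin)
Tg1 = 359.15 K, Tg2 = 421.15 K
1/Tg = 0.21/359.15 + 0.79/421.15
Tg = 406.4 K
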